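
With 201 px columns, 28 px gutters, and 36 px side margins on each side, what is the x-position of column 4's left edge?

Each column+gutter stride is 229 px; 3 of them past the 36 px margin is 36 + 687 = 723 px.

723 px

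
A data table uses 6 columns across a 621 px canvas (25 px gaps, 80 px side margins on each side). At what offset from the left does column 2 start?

161 px

Inside the margins: 621 − 160 = 461 px.
Subtracting 5 gaps of 25 leaves 336 for 6 columns, so c = 56 px.
Each column+gutter stride is 81 px; 1 of them past the 80 px margin is 80 + 81 = 161 px.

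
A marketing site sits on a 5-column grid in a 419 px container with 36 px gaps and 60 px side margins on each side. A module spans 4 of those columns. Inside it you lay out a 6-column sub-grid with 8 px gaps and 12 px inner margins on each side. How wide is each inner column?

28 px

Subtract both margins: 419 − 2·60 = 299 px.
299 − 4·36 = 155; ÷5 gives c = 31 px.
4-column span = 4·31 + 3·36 = 232 px.
Inner content = 232 − 2·12 = 208 px.
Subtracting 5 gaps of 8 leaves 168 for 6 columns, so d = 28 px.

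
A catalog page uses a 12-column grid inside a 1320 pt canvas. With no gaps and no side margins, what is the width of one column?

110 pt

12c = 1320 → c = 110 pt.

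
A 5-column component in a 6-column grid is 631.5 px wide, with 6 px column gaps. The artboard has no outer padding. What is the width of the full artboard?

759 px

5c + 4·6 = 631.5 → 5c = 607.5 → c = 121.5 px.
Total width: 6·121.5 + 5·6 = 759 px.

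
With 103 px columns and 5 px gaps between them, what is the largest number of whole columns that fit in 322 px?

3 columns

3 columns: 3·103 + 2·5 = 319 px ≤ 322.
4 columns: 427 px > 322. So 3.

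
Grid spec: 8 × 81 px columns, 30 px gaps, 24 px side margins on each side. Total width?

906 px

Adding margins, columns and gutters: 48 + 648 + 210 = 906 px.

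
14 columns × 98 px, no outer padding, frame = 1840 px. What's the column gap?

36 px

14·98 + 13g = 1840 → 13g = 468 → g = 36 px.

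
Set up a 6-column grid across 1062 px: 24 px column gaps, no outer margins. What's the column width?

1062 − 5·24 = 942; ÷6 gives c = 157 px.

157 px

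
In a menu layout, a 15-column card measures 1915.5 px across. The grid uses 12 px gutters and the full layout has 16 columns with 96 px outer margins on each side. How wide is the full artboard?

15c + 14·12 = 1915.5 → 15c = 1747.5 → c = 116.5 px.
Adding margins, columns and gutters: 192 + 1864 + 180 = 2236 px.

2236 px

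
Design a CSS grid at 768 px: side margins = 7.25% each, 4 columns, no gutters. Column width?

164.16 px

Each margin = 7.25% of 768 = 55.68 px; content = 768 − 2·55.68 = 656.64 px.
With no gutters, each column is 656.64/4 = 164.16 px.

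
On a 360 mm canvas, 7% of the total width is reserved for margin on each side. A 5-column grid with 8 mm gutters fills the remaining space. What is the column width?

55.52 mm

360 × (1 − 2·7%) = 360 × 86% = 309.6 mm for the columns.
5 columns + 4 gutters: 5c + 4·8 = 309.6.
5c = 309.6 − 32 = 277.6, so c = 55.52 mm.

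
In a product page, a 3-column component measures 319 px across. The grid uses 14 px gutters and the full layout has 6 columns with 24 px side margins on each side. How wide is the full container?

319 − 2·14 = 291; ÷3 gives c = 97 px.
Container = 2·24 + 6·97 + 5·14 = 48 + 582 + 70 = 700 px.

700 px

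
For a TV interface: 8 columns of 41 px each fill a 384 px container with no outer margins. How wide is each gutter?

8 columns take 8·41 = 328 px; remaining 56 splits into 7 gutters.
g = 56 / 7 = 8 px.

8 px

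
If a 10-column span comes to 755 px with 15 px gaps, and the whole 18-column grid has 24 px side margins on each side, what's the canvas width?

1419 px

Subtracting 9 gaps of 15 leaves 620 for 10 columns, so c = 62 px.
Canvas = 2·24 + 18·62 + 17·15 = 48 + 1116 + 255 = 1419 px.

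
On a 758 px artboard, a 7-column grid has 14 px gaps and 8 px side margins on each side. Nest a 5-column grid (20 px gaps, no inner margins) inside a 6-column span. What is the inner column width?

110.8 px

Take off 16 px of margins, leaving 742 px.
7 columns + 6 gaps: 7c + 6·14 = 742.
7c = 742 − 84 = 658, so c = 94 px.
6-column span = 6·94 + 5·14 = 634 px.
5 columns + 4 gaps: 5d + 4·20 = 634.
5d = 634 − 80 = 554, so d = 110.8 px.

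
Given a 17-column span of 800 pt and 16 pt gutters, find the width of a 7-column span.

Subtracting 16 gutters of 16 leaves 544 for 17 columns, so c = 32 pt.
Span of 7: 7·32 + 6·16 = 224 + 96 = 320 pt.

320 pt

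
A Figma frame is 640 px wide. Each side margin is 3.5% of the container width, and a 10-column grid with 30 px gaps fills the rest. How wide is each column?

Margins: 3.5% × 640 = 22.4 px each, so content = 640 − 44.8 = 595.2 px.
595.2 − 9·30 = 325.2; ÷10 gives c = 32.52 px.

32.52 px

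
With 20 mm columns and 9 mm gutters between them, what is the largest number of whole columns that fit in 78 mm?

3 columns

Each extra column adds 20 + 9 = 29 mm.
(78 + 9) / 29 = 3.00, so 3 columns fit.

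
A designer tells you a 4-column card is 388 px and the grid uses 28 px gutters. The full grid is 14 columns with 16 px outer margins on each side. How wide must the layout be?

4c + 3·28 = 388 → 4c = 304 → c = 76 px.
Adding margins, columns and gutters: 32 + 1064 + 364 = 1460 px.

1460 px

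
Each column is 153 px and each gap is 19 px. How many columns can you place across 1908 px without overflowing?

11 columns

k columns need k·153 + (k−1)·19 = k·172 − 19.
k·172 − 19 ≤ 1908 → k ≤ 1927 / 172 ≈ 11.20, so k = 11.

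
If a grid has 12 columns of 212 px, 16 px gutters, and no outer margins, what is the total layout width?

2720 px

Total width: 12·212 + 11·16 = 2720 px.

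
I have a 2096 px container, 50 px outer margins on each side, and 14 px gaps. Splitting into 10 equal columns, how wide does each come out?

Inside the margins: 2096 − 100 = 1996 px.
1996 − 9·14 = 1870; ÷10 gives c = 187 px.

187 px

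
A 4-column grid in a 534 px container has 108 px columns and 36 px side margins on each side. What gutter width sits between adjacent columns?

Content width = 534 − 2·36 = 462 px.
Columns use 432 px, leaving 30 px across 3 gutters = 10 px each.

10 px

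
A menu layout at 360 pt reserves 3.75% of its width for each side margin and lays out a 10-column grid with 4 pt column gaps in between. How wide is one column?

360 × (1 − 2·3.75%) = 360 × 92.5% = 333 pt for the columns.
10 columns + 9 column gaps: 10c + 9·4 = 333.
10c = 333 − 36 = 297, so c = 29.7 pt.

29.7 pt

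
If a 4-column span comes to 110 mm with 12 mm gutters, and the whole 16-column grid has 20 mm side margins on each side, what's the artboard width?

516 mm

Subtracting 3 gutters of 12 leaves 74 for 4 columns, so c = 18.5 mm.
Adding margins, columns and gutters: 40 + 296 + 180 = 516 mm.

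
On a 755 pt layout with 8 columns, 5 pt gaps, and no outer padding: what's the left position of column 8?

665 pt

755 − 7·5 = 720; ÷8 gives c = 90 pt.
Before column 8: 7 columns + 7 gaps.
Offset = 7·(90 + 5) = 7·95 = 665 pt.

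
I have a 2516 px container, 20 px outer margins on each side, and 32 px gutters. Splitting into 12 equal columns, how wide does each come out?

Inside the margins: 2516 − 40 = 2476 px.
Subtracting 11 gutters of 32 leaves 2124 for 12 columns, so c = 177 px.

177 px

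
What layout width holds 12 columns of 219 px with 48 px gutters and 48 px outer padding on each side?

Adding margins, columns and gutters: 96 + 2628 + 528 = 3252 px.

3252 px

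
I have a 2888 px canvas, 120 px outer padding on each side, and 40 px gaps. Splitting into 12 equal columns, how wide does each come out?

Take off 240 px of margins, leaving 2648 px.
2648 − 11·40 = 2208; ÷12 gives c = 184 px.

184 px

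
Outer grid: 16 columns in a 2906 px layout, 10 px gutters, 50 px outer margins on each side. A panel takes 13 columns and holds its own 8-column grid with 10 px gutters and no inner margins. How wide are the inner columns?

276 px

Inside the margins: 2906 − 100 = 2806 px.
Subtracting 15 gutters of 10 leaves 2656 for 16 columns, so c = 166 px.
13 columns plus 12 gutters: 2158 + 120 = 2278 px.
8d + 7·10 = 2278 → 8d = 2208 → d = 276 px.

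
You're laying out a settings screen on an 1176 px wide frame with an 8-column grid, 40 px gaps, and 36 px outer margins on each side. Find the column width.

103 px

Content width = 1176 − 2·36 = 1104 px.
1104 − 7·40 = 824; ÷8 gives c = 103 px.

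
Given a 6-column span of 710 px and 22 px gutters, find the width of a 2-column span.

222 px

710 − 5·22 = 600; ÷6 gives c = 100 px.
2-column span = 2·100 + 1·22 = 222 px.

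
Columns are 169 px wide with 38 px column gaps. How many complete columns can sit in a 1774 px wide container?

8 columns: 8·169 + 7·38 = 1618 px ≤ 1774.
9 columns: 1825 px > 1774. So 8.

8 columns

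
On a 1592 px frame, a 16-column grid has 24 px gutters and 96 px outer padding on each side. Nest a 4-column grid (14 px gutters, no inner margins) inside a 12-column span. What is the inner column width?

250.5 px

Outer content = 1592 − 2·96 = 1400 px.
16 columns + 15 gutters: 16c + 15·24 = 1400.
16c = 1400 − 360 = 1040, so c = 65 px.
12-column span = 12·65 + 11·24 = 1044 px.
4 columns + 3 gutters: 4d + 3·14 = 1044.
4d = 1044 − 42 = 1002, so d = 250.5 px.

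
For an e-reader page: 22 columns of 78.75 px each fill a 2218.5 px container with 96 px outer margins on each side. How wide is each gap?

14 px

Inside the margins: 2218.5 − 192 = 2026.5 px.
22·78.75 + 21g = 2026.5 → 21g = 294 → g = 14 px.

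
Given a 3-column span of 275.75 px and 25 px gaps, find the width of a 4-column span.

376 px

275.75 − 2·25 = 225.75; ÷3 gives c = 75.25 px.
4 columns plus 3 gaps: 301 + 75 = 376 px.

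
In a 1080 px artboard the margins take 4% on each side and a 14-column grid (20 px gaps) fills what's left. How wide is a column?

Margins: 4% × 1080 = 43.2 px each, so content = 1080 − 86.4 = 993.6 px.
14c + 13·20 = 993.6 → 14c = 733.6 → c = 52.4 px.

52.4 px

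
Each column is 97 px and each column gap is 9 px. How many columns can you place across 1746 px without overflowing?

16 columns

k columns need k·97 + (k−1)·9 = k·106 − 9.
k·106 − 9 ≤ 1746 → k ≤ 1755 / 106 ≈ 16.56, so k = 16.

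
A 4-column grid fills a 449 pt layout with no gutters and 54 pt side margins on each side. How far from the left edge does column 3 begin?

Inside the margins: 449 − 108 = 341 pt.
With no gutters, each column is 341/4 = 85.25 pt.
Column 3 starts at margin + 2·(column + gutter) = 54 + 2·85.25 = 224.5 pt.

224.5 pt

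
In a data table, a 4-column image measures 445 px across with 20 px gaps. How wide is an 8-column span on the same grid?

910 px

445 − 3·20 = 385; ÷4 gives c = 96.25 px.
8-column span = 8·96.25 + 7·20 = 910 px.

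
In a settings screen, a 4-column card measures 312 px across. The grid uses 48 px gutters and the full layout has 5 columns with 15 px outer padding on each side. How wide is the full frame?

Subtracting 3 gutters of 48 leaves 168 for 4 columns, so c = 42 px.
Total width: 2·15 + 5·42 + 4·48 = 432 px.

432 px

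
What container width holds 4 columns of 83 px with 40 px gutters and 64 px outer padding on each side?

Adding margins, columns and gutters: 128 + 332 + 120 = 580 px.

580 px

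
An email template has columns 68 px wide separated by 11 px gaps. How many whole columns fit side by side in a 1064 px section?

Each extra column adds 68 + 11 = 79 px.
(1064 + 11) / 79 = 13.61, so 13 columns fit.

13 columns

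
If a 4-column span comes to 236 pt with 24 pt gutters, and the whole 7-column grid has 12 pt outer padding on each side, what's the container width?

4 columns + 3 gutters: 4c + 3·24 = 236.
4c = 236 − 72 = 164, so c = 41 pt.
Adding margins, columns and gutters: 24 + 287 + 144 = 455 pt.

455 pt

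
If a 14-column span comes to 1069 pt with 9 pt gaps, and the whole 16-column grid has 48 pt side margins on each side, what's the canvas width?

1319 pt

Subtracting 13 gaps of 9 leaves 952 for 14 columns, so c = 68 pt.
Total width: 2·48 + 16·68 + 15·9 = 1319 pt.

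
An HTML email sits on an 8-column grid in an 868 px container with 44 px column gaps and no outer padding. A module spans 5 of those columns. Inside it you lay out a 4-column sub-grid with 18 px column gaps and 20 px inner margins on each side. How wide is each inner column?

108 px

868 − 7·44 = 560; ÷8 gives c = 70 px.
5-column span = 5·70 + 4·44 = 526 px.
Inner content = 526 − 2·20 = 486 px.
486 − 3·18 = 432; ÷4 gives d = 108 px.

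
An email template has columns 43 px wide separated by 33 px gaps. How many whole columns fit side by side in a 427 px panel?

Each extra column adds 43 + 33 = 76 px.
(427 + 33) / 76 = 6.05, so 6 columns fit.

6 columns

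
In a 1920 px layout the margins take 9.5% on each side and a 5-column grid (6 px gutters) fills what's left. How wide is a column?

306.24 px

Each margin = 9.5% of 1920 = 182.4 px; content = 1920 − 2·182.4 = 1555.2 px.
1555.2 − 4·6 = 1531.2; ÷5 gives c = 306.24 px.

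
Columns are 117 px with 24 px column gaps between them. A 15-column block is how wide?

Span of 15: 15·117 + 14·24 = 1755 + 336 = 2091 px.

2091 px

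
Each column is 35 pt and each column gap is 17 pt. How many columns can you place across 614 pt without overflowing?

12 columns

Each extra column adds 35 + 17 = 52 pt.
(614 + 17) / 52 = 12.13, so 12 columns fit.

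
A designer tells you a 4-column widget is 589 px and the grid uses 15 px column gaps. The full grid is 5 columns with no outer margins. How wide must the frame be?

740 px

4 columns + 3 column gaps: 4c + 3·15 = 589.
4c = 589 − 45 = 544, so c = 136 px.
Summing: 680 + 60 = 740 px.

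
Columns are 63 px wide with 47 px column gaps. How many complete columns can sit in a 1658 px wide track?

15 columns

k columns need k·63 + (k−1)·47 = k·110 − 47.
k·110 − 47 ≤ 1658 → k ≤ 1705 / 110 ≈ 15.50, so k = 15.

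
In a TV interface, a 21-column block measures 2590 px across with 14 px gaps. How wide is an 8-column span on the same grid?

21c + 20·14 = 2590 → 21c = 2310 → c = 110 px.
Span of 8: 8·110 + 7·14 = 880 + 98 = 978 px.

978 px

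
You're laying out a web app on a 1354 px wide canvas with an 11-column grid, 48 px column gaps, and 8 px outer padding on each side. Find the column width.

Inside the margins: 1354 − 16 = 1338 px.
Subtracting 10 column gaps of 48 leaves 858 for 11 columns, so c = 78 px.

78 px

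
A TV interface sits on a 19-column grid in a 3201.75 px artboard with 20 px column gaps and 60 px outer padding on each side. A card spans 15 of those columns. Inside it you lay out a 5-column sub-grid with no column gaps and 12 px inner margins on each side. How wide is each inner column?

Take off 120 px of margins, leaving 3081.75 px.
19c + 18·20 = 3081.75 → 19c = 2721.75 → c = 143.25 px.
15 columns plus 14 column gaps: 2148.75 + 280 = 2428.75 px.
Inner content = 2428.75 − 2·12 = 2404.75 px.
2404.75 / 5 = 480.95 px per column.

480.95 px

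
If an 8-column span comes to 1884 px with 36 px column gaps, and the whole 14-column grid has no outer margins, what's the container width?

Subtracting 7 column gaps of 36 leaves 1632 for 8 columns, so c = 204 px.
Container = 14·204 + 13·36 = 2856 + 468 = 3324 px.

3324 px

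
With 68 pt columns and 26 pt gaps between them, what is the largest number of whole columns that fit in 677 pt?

k columns need k·68 + (k−1)·26 = k·94 − 26.
k·94 − 26 ≤ 677 → k ≤ 703 / 94 ≈ 7.48, so k = 7.

7 columns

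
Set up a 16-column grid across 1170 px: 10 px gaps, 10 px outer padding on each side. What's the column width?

62.5 px

Take off 20 px of margins, leaving 1150 px.
Subtracting 15 gaps of 10 leaves 1000 for 16 columns, so c = 62.5 px.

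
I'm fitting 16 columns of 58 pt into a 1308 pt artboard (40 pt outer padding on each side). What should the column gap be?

20 pt

Take off 80 pt of margins, leaving 1228 pt.
16·58 + 15g = 1228 → 15g = 300 → g = 20 pt.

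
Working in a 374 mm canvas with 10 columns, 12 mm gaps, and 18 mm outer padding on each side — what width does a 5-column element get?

Inside the margins: 374 − 36 = 338 mm.
10 columns + 9 gaps: 10c + 9·12 = 338.
10c = 338 − 108 = 230, so c = 23 mm.
5 columns plus 4 gaps: 115 + 48 = 163 mm.

163 mm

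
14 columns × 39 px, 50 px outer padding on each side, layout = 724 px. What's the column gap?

Inside the margins: 724 − 100 = 624 px.
14·39 + 13g = 624 → 13g = 78 → g = 6 px.

6 px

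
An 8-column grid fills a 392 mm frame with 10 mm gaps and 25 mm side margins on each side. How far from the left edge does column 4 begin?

157 mm

Inside the margins: 392 − 50 = 342 mm.
8 columns + 7 gaps: 8c + 7·10 = 342.
8c = 342 − 70 = 272, so c = 34 mm.
Column 4 starts at margin + 3·(column + gutter) = 25 + 3·44 = 157 mm.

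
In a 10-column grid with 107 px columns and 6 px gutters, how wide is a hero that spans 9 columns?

Span of 9: 9·107 + 8·6 = 963 + 48 = 1011 px.

1011 px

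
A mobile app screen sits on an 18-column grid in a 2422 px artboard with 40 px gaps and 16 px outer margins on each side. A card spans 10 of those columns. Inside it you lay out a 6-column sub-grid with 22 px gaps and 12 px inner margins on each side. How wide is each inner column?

196 px

Outer content = 2422 − 2·16 = 2390 px.
Subtracting 17 gaps of 40 leaves 1710 for 18 columns, so c = 95 px.
10 columns plus 9 gaps: 950 + 360 = 1310 px.
Inner content = 1310 − 2·12 = 1286 px.
Subtracting 5 gaps of 22 leaves 1176 for 6 columns, so d = 196 px.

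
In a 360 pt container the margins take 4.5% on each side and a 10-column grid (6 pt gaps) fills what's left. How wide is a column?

360 × (1 − 2·4.5%) = 360 × 91% = 327.6 pt for the columns.
Subtracting 9 gaps of 6 leaves 273.6 for 10 columns, so c = 27.36 pt.

27.36 pt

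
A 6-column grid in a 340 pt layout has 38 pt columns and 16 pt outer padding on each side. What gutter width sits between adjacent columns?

Inside the margins: 340 − 32 = 308 pt.
Columns use 228 pt, leaving 80 pt across 5 gutters = 16 pt each.

16 pt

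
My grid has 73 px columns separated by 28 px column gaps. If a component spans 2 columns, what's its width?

174 px

2 columns plus 1 column gap: 146 + 28 = 174 px.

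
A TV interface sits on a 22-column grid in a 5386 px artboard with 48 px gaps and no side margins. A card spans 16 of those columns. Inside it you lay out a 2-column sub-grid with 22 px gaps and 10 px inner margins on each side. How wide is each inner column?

Subtracting 21 gaps of 48 leaves 4378 for 22 columns, so c = 199 px.
16-column span = 16·199 + 15·48 = 3904 px.
Inner content = 3904 − 2·10 = 3884 px.
2 columns + 1 gap: 2d + 1·22 = 3884.
2d = 3884 − 22 = 3862, so d = 1931 px.

1931 px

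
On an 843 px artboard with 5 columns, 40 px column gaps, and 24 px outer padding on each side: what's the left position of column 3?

Subtract both margins: 843 − 2·24 = 795 px.
5 columns + 4 column gaps: 5c + 4·40 = 795.
5c = 795 − 160 = 635, so c = 127 px.
Column 3 starts at margin + 2·(column + gutter) = 24 + 2·167 = 358 px.

358 px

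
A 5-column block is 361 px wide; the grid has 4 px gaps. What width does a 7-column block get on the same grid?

507 px

Subtracting 4 gaps of 4 leaves 345 for 5 columns, so c = 69 px.
7-column span = 7·69 + 6·4 = 507 px.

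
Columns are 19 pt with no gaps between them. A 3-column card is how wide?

57 pt

3-column span = 3·19 = 57 pt.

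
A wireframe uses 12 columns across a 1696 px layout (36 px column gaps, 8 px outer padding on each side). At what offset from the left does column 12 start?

Content = 1696 − 2·8 = 1680 px.
12 columns + 11 column gaps: 12c + 11·36 = 1680.
12c = 1680 − 396 = 1284, so c = 107 px.
Column 12 starts at margin + 11·(column + gutter) = 8 + 11·143 = 1581 px.

1581 px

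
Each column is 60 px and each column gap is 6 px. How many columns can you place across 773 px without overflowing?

k columns need k·60 + (k−1)·6 = k·66 − 6.
k·66 − 6 ≤ 773 → k ≤ 779 / 66 ≈ 11.80, so k = 11.

11 columns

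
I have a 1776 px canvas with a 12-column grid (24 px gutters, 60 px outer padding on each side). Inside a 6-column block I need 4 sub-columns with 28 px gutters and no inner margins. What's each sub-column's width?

183 px

Outer content = 1776 − 2·60 = 1656 px.
12c + 11·24 = 1656 → 12c = 1392 → c = 116 px.
6-column span = 6·116 + 5·24 = 816 px.
816 − 3·28 = 732; ÷4 gives d = 183 px.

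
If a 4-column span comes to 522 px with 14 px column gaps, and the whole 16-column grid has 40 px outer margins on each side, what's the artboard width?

2210 px

522 − 3·14 = 480; ÷4 gives c = 120 px.
Total width: 2·40 + 16·120 + 15·14 = 2210 px.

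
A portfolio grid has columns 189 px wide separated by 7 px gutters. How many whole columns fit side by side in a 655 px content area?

3 columns

3 columns: 3·189 + 2·7 = 581 px ≤ 655.
4 columns: 777 px > 655. So 3.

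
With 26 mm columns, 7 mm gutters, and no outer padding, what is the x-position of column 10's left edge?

No margin, so column 10 starts at 9·(column + gutter) = 9·33 = 297 mm.

297 mm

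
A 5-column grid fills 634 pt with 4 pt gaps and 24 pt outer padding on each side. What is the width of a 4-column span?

468 pt

Take off 48 pt of margins, leaving 586 pt.
Subtracting 4 gaps of 4 leaves 570 for 5 columns, so c = 114 pt.
4-column span = 4·114 + 3·4 = 468 pt.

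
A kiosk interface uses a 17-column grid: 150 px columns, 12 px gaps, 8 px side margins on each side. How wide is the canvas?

2758 px

Total width: 2·8 + 17·150 + 16·12 = 2758 px.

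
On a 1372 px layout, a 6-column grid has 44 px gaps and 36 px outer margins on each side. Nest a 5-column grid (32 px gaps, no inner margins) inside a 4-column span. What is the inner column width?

144.8 px

Subtract both margins: 1372 − 2·36 = 1300 px.
6 columns + 5 gaps: 6c + 5·44 = 1300.
6c = 1300 − 220 = 1080, so c = 180 px.
4 columns plus 3 gaps: 720 + 132 = 852 px.
5d + 4·32 = 852 → 5d = 724 → d = 144.8 px.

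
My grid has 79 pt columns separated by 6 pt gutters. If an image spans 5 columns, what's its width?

419 pt

5 columns plus 4 gutters: 395 + 24 = 419 pt.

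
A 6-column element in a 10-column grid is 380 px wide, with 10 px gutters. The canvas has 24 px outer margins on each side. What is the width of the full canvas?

688 px

Subtracting 5 gutters of 10 leaves 330 for 6 columns, so c = 55 px.
Total width: 2·24 + 10·55 + 9·10 = 688 px.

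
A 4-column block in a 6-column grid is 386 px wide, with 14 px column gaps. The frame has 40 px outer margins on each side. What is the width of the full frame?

666 px

4c + 3·14 = 386 → 4c = 344 → c = 86 px.
Frame = 2·40 + 6·86 + 5·14 = 80 + 516 + 70 = 666 px.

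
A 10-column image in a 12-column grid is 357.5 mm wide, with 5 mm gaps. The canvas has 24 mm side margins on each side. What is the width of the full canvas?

478 mm

10 columns + 9 gaps: 10c + 9·5 = 357.5.
10c = 357.5 − 45 = 312.5, so c = 31.25 mm.
Total width: 2·24 + 12·31.25 + 11·5 = 478 mm.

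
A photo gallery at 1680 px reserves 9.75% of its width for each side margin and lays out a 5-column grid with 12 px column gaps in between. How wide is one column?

260.88 px

Each margin = 9.75% of 1680 = 163.8 px; content = 1680 − 2·163.8 = 1352.4 px.
1352.4 − 4·12 = 1304.4; ÷5 gives c = 260.88 px.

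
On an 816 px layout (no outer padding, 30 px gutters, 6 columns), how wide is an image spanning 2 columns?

252 px

816 − 5·30 = 666; ÷6 gives c = 111 px.
2 columns plus 1 gutter: 222 + 30 = 252 px.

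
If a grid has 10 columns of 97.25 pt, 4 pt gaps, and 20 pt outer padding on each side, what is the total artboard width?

Total width: 2·20 + 10·97.25 + 9·4 = 1048.5 pt.

1048.5 pt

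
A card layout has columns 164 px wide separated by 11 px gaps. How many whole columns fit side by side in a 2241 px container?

Each extra column adds 164 + 11 = 175 px.
(2241 + 11) / 175 = 12.87, so 12 columns fit.

12 columns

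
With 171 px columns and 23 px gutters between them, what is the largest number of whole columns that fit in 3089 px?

16 columns

Each extra column adds 171 + 23 = 194 px.
(3089 + 23) / 194 = 16.04, so 16 columns fit.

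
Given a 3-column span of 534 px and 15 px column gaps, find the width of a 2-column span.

534 − 2·15 = 504; ÷3 gives c = 168 px.
Span of 2: 2·168 + 1·15 = 336 + 15 = 351 px.

351 px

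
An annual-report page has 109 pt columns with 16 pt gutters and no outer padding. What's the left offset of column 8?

875 pt

No margin, so column 8 starts at 7·(column + gutter) = 7·125 = 875 pt.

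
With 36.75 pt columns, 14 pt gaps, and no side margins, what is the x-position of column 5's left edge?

Each column+gutter stride is 50.75 pt; with no margin, 4 of them is 203 pt.

203 pt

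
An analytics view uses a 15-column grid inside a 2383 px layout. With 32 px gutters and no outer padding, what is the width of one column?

129 px

15c + 14·32 = 2383 → 15c = 1935 → c = 129 px.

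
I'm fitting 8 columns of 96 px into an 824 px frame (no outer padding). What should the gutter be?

8 px

Columns use 768 px, leaving 56 px across 7 gutters = 8 px each.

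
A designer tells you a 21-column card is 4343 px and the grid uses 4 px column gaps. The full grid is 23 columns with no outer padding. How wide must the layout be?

21c + 20·4 = 4343 → 21c = 4263 → c = 203 px.
Summing: 4669 + 88 = 4757 px.

4757 px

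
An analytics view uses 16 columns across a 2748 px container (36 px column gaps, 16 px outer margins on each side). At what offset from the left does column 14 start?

2252 px

Subtract both margins: 2748 − 2·16 = 2716 px.
16 columns + 15 column gaps: 16c + 15·36 = 2716.
16c = 2716 − 540 = 2176, so c = 136 px.
Column 14 starts at margin + 13·(column + gutter) = 16 + 13·172 = 2252 px.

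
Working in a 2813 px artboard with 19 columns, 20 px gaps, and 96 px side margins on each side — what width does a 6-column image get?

Take off 192 px of margins, leaving 2621 px.
2621 − 18·20 = 2261; ÷19 gives c = 119 px.
6 columns plus 5 gaps: 714 + 100 = 814 px.

814 px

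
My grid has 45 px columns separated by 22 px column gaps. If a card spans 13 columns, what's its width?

849 px

13-column span = 13·45 + 12·22 = 849 px.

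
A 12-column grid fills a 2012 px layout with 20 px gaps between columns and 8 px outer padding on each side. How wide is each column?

Take off 16 px of margins, leaving 1996 px.
12 columns + 11 gaps: 12c + 11·20 = 1996.
12c = 1996 − 220 = 1776, so c = 148 px.

148 px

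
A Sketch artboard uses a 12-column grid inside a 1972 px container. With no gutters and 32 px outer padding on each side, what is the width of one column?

159 px

Inside the margins: 1972 − 64 = 1908 px.
With no gutters, each column is 1908/12 = 159 px.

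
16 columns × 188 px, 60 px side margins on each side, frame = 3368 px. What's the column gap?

Content width = 3368 − 2·60 = 3248 px.
16 columns take 16·188 = 3008 px; remaining 240 splits into 15 column gaps.
g = 240 / 15 = 16 px.

16 px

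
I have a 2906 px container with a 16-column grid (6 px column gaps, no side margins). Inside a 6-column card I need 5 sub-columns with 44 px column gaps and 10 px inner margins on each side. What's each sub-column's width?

178 px

16c + 15·6 = 2906 → 16c = 2816 → c = 176 px.
Span of 6: 6·176 + 5·6 = 1056 + 30 = 1086 px.
Inner content = 1086 − 2·10 = 1066 px.
Subtracting 4 column gaps of 44 leaves 890 for 5 columns, so d = 178 px.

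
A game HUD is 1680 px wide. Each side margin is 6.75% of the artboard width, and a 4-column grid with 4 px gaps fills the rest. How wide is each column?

360.3 px

Margins: 6.75% × 1680 = 113.4 px each, so content = 1680 − 226.8 = 1453.2 px.
1453.2 − 3·4 = 1441.2; ÷4 gives c = 360.3 px.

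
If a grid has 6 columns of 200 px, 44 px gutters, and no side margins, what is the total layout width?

Summing: 1200 + 220 = 1420 px.

1420 px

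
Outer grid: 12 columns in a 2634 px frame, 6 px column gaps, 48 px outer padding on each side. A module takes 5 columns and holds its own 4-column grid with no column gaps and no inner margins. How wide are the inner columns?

Outer content = 2634 − 2·48 = 2538 px.
2538 − 11·6 = 2472; ÷12 gives c = 206 px.
5-column span = 5·206 + 4·6 = 1054 px.
4d = 1054 → d = 263.5 px.

263.5 px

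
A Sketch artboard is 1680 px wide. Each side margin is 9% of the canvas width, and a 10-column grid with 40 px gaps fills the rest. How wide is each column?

Each margin = 9% of 1680 = 151.2 px; content = 1680 − 2·151.2 = 1377.6 px.
10 columns + 9 gaps: 10c + 9·40 = 1377.6.
10c = 1377.6 − 360 = 1017.6, so c = 101.76 px.

101.76 px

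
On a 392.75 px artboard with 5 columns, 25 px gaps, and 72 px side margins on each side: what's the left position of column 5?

291 px

Content = 392.75 − 2·72 = 248.75 px.
5c + 4·25 = 248.75 → 5c = 148.75 → c = 29.75 px.
Before column 5: the margin + 4 columns + 4 gaps.
Offset = 72 + 4·(29.75 + 25) = 72 + 219 = 291 px.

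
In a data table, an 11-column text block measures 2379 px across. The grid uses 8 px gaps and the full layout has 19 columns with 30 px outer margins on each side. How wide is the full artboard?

11 columns + 10 gaps: 11c + 10·8 = 2379.
11c = 2379 − 80 = 2299, so c = 209 px.
Total width: 2·30 + 19·209 + 18·8 = 4175 px.

4175 px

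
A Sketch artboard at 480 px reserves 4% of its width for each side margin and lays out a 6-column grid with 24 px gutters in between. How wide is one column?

53.6 px

Margins: 4% × 480 = 19.2 px each, so content = 480 − 38.4 = 441.6 px.
Subtracting 5 gutters of 24 leaves 321.6 for 6 columns, so c = 53.6 px.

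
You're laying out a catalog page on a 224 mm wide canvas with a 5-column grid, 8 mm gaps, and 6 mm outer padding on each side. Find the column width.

36 mm

Inside the margins: 224 − 12 = 212 mm.
5c + 4·8 = 212 → 5c = 180 → c = 36 mm.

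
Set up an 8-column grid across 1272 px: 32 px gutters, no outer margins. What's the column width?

131 px

Subtracting 7 gutters of 32 leaves 1048 for 8 columns, so c = 131 px.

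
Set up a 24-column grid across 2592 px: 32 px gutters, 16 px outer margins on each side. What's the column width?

76 px

Subtract both margins: 2592 − 2·16 = 2560 px.
24 columns + 23 gutters: 24c + 23·32 = 2560.
24c = 2560 − 736 = 1824, so c = 76 px.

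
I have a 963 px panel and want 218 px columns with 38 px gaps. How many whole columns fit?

k columns need k·218 + (k−1)·38 = k·256 − 38.
k·256 − 38 ≤ 963 → k ≤ 1001 / 256 ≈ 3.91, so k = 3.

3 columns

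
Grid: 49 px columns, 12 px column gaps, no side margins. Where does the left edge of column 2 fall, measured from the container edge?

Before column 2: 1 column + 1 column gap.
Offset = 1·(49 + 12) = 1·61 = 61 px.

61 px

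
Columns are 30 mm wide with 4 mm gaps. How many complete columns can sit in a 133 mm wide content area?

4 columns

k columns need k·30 + (k−1)·4 = k·34 − 4.
k·34 − 4 ≤ 133 → k ≤ 137 / 34 ≈ 4.03, so k = 4.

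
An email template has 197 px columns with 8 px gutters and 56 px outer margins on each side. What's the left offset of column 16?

3131 px

Before column 16: the margin + 15 columns + 15 gutters.
Offset = 56 + 15·(197 + 8) = 56 + 3075 = 3131 px.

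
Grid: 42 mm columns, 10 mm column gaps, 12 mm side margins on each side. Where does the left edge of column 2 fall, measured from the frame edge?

64 mm

Before column 2: the margin + 1 column + 1 column gap.
Offset = 12 + 1·(42 + 10) = 12 + 52 = 64 mm.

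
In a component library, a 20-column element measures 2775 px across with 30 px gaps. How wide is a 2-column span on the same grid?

20 columns + 19 gaps: 20c + 19·30 = 2775.
20c = 2775 − 570 = 2205, so c = 110.25 px.
2 columns plus 1 gap: 220.5 + 30 = 250.5 px.

250.5 px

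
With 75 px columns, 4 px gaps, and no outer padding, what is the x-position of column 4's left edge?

Each column+gutter stride is 79 px; with no margin, 3 of them is 237 px.

237 px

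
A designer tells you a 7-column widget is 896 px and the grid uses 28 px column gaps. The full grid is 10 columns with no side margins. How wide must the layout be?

Subtracting 6 column gaps of 28 leaves 728 for 7 columns, so c = 104 px.
Summing: 1040 + 252 = 1292 px.

1292 px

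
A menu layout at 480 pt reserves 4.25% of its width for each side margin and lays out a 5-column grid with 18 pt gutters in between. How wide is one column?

73.44 pt

Margins: 4.25% × 480 = 20.4 pt each, so content = 480 − 40.8 = 439.2 pt.
5 columns + 4 gutters: 5c + 4·18 = 439.2.
5c = 439.2 − 72 = 367.2, so c = 73.44 pt.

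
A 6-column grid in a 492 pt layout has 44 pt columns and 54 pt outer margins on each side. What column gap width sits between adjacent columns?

24 pt

Content width = 492 − 2·54 = 384 pt.
6 columns take 6·44 = 264 pt; remaining 120 splits into 5 column gaps.
g = 120 / 5 = 24 pt.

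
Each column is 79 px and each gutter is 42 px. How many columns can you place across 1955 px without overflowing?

16 columns: 16·79 + 15·42 = 1894 px ≤ 1955.
17 columns: 2015 px > 1955. So 16.

16 columns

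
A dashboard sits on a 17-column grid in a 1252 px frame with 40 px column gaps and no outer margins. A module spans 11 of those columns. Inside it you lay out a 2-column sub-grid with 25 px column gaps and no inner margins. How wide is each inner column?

385.5 px

17 columns + 16 column gaps: 17c + 16·40 = 1252.
17c = 1252 − 640 = 612, so c = 36 px.
Span of 11: 11·36 + 10·40 = 396 + 400 = 796 px.
2d + 1·25 = 796 → 2d = 771 → d = 385.5 px.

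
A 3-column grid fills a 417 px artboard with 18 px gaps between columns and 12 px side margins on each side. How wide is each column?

119 px

Content width = 417 − 2·12 = 393 px.
393 − 2·18 = 357; ÷3 gives c = 119 px.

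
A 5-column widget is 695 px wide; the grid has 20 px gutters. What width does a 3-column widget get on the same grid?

409 px

5c + 4·20 = 695 → 5c = 615 → c = 123 px.
Span of 3: 3·123 + 2·20 = 369 + 40 = 409 px.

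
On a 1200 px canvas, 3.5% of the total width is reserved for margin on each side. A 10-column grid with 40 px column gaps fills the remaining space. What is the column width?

1200 × (1 − 2·3.5%) = 1200 × 93% = 1116 px for the columns.
1116 − 9·40 = 756; ÷10 gives c = 75.6 px.

75.6 px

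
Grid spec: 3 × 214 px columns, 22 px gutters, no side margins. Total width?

686 px

Total width: 3·214 + 2·22 = 686 px.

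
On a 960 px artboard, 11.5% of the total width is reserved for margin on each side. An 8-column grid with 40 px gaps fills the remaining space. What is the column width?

57.4 px

960 × (1 − 2·11.5%) = 960 × 77% = 739.2 px for the columns.
739.2 − 7·40 = 459.2; ÷8 gives c = 57.4 px.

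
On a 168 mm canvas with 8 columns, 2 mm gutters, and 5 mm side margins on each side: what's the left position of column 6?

105 mm

Take off 10 mm of margins, leaving 158 mm.
158 − 7·2 = 144; ÷8 gives c = 18 mm.
Before column 6: the margin + 5 columns + 5 gutters.
Offset = 5 + 5·(18 + 2) = 5 + 100 = 105 mm.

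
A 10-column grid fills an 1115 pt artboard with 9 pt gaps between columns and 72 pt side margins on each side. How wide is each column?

89 pt

Content width = 1115 − 2·72 = 971 pt.
971 − 9·9 = 890; ÷10 gives c = 89 pt.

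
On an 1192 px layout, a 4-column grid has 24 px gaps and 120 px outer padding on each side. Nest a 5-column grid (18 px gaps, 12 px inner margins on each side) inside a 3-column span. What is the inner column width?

Outer content = 1192 − 2·120 = 952 px.
952 − 3·24 = 880; ÷4 gives c = 220 px.
3 columns plus 2 gaps: 660 + 48 = 708 px.
Inner content = 708 − 2·12 = 684 px.
5 columns + 4 gaps: 5d + 4·18 = 684.
5d = 684 − 72 = 612, so d = 122.4 px.

122.4 px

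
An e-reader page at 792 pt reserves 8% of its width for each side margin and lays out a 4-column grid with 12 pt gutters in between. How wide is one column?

792 × (1 − 2·8%) = 792 × 84% = 665.28 pt for the columns.
4c + 3·12 = 665.28 → 4c = 629.28 → c = 157.32 pt.

157.32 pt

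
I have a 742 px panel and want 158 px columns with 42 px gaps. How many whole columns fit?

3 columns

Each extra column adds 158 + 42 = 200 px.
(742 + 42) / 200 = 3.92, so 3 columns fit.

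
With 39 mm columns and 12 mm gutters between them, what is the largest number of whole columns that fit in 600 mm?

12 columns

12 columns: 12·39 + 11·12 = 600 mm ≤ 600.
13 columns: 651 mm > 600. So 12.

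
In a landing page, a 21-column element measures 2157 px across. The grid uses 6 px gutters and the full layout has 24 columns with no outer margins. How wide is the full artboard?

2466 px

Subtracting 20 gutters of 6 leaves 2037 for 21 columns, so c = 97 px.
Summing: 2328 + 138 = 2466 px.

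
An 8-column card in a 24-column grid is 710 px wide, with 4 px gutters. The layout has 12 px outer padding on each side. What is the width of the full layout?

710 − 7·4 = 682; ÷8 gives c = 85.25 px.
Total width: 2·12 + 24·85.25 + 23·4 = 2162 px.

2162 px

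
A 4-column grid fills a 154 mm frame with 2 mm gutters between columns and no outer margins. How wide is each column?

37 mm

Subtracting 3 gutters of 2 leaves 148 for 4 columns, so c = 37 mm.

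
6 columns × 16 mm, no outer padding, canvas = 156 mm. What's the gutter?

6·16 + 5g = 156 → 5g = 60 → g = 12 mm.

12 mm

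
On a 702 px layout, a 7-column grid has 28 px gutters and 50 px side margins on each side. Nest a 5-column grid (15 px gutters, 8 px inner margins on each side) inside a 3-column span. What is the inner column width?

33.2 px

Inside the margins: 702 − 100 = 602 px.
602 − 6·28 = 434; ÷7 gives c = 62 px.
3 columns plus 2 gutters: 186 + 56 = 242 px.
Inner content = 242 − 2·8 = 226 px.
5d + 4·15 = 226 → 5d = 166 → d = 33.2 px.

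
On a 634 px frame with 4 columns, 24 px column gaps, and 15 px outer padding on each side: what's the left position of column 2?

Content = 634 − 2·15 = 604 px.
4 columns + 3 column gaps: 4c + 3·24 = 604.
4c = 604 − 72 = 532, so c = 133 px.
Each column+gutter stride is 157 px; 1 of them past the 15 px margin is 15 + 157 = 172 px.

172 px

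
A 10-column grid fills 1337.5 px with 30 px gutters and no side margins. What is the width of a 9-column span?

1200.75 px

10 columns + 9 gutters: 10c + 9·30 = 1337.5.
10c = 1337.5 − 270 = 1067.5, so c = 106.75 px.
9 columns plus 8 gutters: 960.75 + 240 = 1200.75 px.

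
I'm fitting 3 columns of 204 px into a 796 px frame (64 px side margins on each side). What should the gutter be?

Take off 128 px of margins, leaving 668 px.
Columns use 612 px, leaving 56 px across 2 gutters = 28 px each.

28 px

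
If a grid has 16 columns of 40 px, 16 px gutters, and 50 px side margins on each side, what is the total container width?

980 px

Container = 2·50 + 16·40 + 15·16 = 100 + 640 + 240 = 980 px.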